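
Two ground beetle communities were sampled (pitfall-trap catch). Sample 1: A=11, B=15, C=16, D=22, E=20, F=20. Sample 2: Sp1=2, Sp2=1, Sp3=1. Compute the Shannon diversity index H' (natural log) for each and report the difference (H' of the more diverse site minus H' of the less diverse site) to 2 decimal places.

Sample 1: N=104, proportions 0.10577, 0.14423, 0.15385, 0.21154, 0.19231, 0.19231, giving H' = 1.76755 (working shown to 5 dp, full precision carried).
Sample 2: N=4, proportions 0.5, 0.25, 0.25, giving H' = 1.03972.
Difference = |1.76755 − 1.03972| = 0.72783, i.e. 0.73 to 2 decimal places.

0.73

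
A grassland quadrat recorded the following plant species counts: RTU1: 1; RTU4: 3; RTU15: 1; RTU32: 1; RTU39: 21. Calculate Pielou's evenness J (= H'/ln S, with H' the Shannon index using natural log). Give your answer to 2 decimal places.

Total N = 1+3+1+1+21 = 27, so the proportions are 0.037, 0.1111, 0.037, 0.037, 0.7778 (working shown to 4 dp, full precision carried).
H' = −Σ pᵢ ln pᵢ = −((-0.1221) + (-0.2441) + (-0.1221) + (-0.1221) + (-0.1955)) = 0.8058.
With S = 5 species, ln S = 1.6094, so J = 0.8058/1.6094 = 0.5007, i.e. 0.50 to 2 decimal places.

0.50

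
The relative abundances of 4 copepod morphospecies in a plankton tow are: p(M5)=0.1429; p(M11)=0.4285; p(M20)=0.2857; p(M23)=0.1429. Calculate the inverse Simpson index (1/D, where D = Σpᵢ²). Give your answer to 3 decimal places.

3.267

D = 0.1429² + 0.4285² + 0.2857² + 0.1429² = 0.0204204 + 0.1836123 + 0.0816245 + 0.0204204 = 0.3060776 (working shown to 7 dp, full precision carried).
So 1/D = 3.26715, i.e. 3.267 to 3 decimal places.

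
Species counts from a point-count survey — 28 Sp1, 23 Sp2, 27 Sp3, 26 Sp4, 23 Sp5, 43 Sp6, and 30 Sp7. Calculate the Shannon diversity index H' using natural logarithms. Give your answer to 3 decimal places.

Total N = 28+23+27+26+23+43+30 = 200, so the proportions are 0.14, 0.115, 0.135, 0.13, 0.115, 0.215, 0.15 (working shown to 5 dp, full precision carried).
Each pᵢ ln pᵢ term: 0.14×(-1.96611)=-0.27526, 0.115×(-2.16282)=-0.24872, 0.135×(-2.00248)=-0.27033, 0.13×(-2.04022)=-0.26523, 0.115×(-2.16282)=-0.24872, 0.215×(-1.53712)=-0.33048, 0.15×(-1.89712)=-0.28457.
Sum = -1.92332, so H' = 1.923.

1.923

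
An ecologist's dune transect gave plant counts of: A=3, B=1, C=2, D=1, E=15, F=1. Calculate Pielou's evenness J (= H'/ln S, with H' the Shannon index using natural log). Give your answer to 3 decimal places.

Total N = 3+1+2+1+15+1 = 23, so the proportions are 0.13043, 0.04348, 0.08696, 0.04348, 0.65217, 0.04348 (working shown to 5 dp, full precision carried).
H' = −Σ pᵢ ln pᵢ = −((-0.26568) + (-0.13633) + (-0.21238) + (-0.13633) + (-0.27877) + (-0.13633)) = 1.16580.
With S = 6 species, ln S = 1.79176, so J = 1.16580/1.79176 = 0.65065, i.e. 0.651 to 3 decimal places.

0.651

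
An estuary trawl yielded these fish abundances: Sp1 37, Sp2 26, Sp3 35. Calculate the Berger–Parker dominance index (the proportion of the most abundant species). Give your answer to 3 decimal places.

0.378

Total N = 37+26+35 = 98, so the proportions are 0.37755, 0.26531, 0.35714 (working shown to 5 dp, full precision carried).
The largest proportion is 0.37755, i.e. d = 0.378 to 3 decimal places.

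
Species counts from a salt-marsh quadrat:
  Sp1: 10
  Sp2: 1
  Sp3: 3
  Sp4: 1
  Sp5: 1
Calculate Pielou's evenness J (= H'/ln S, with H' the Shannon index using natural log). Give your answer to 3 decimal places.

0.701

Total N = 10+1+3+1+1 = 16, so the proportions are 0.625, 0.0625, 0.1875, 0.0625, 0.0625 (working shown to 5 dp, full precision carried).
H' = −Σ pᵢ ln pᵢ = −((-0.29375) + (-0.17329) + (-0.31387) + (-0.17329) + (-0.17329)) = 1.12748.
With S = 5 species, ln S = 1.60944, so J = 1.12748/1.60944 = 0.70054, i.e. 0.701 to 3 decimal places.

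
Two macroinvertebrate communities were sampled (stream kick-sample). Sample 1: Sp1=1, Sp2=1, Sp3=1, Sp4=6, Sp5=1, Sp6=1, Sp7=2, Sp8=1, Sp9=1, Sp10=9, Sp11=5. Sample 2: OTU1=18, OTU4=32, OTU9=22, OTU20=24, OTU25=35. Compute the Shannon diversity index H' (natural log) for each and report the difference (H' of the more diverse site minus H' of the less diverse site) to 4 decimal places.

0.4092

Sample 1: N=29, proportions 0.0344828, 0.0344828, 0.0344828, 0.2068966, 0.0344828, 0.0344828, 0.0689655, 0.0344828, 0.0344828, 0.3103448, 0.1724138, giving H' = 1.9893971 (working shown to 7 dp, full precision carried).
Sample 2: N=131, proportions 0.1374046, 0.2442748, 0.1679389, 0.1832061, 0.2671756, giving H' = 1.5802076.
Difference = |1.9893971 − 1.5802076| = 0.4091895, i.e. 0.4092 to 4 decimal places.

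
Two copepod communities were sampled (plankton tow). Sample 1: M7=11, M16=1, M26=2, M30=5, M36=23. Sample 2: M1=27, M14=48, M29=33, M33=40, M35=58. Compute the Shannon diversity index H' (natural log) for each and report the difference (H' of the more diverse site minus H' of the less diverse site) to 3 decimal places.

Sample 1: N=42, proportions 0.2619, 0.02381, 0.04762, 0.11905, 0.54762, giving H' = 1.16799 (working shown to 5 dp, full precision carried).
Sample 2: N=206, proportions 0.13107, 0.23301, 0.16019, 0.19417, 0.28155, giving H' = 1.57423.
Difference = |1.16799 − 1.57423| = 0.40624, i.e. 0.406 to 3 decimal places.

0.406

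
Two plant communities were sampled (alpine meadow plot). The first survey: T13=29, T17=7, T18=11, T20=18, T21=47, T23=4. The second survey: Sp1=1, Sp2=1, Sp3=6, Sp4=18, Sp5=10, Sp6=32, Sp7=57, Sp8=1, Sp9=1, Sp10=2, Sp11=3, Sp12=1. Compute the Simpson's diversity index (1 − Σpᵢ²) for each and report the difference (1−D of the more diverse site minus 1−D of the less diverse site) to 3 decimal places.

The first survey: N=116, proportions 0.25, 0.060345, 0.094828, 0.155172, 0.405172, 0.034483, giving 1−D = 0.735434 (working shown to 6 dp, full precision carried).
The second survey: N=133, proportions 0.007519, 0.007519, 0.045113, 0.135338, 0.075188, 0.240602, 0.428571, 0.007519, 0.007519, 0.015038, 0.022556, 0.007519, giving 1−D = 0.731415.
Difference = |0.735434 − 0.731415| = 0.004019, i.e. 0.004 to 3 decimal places.

0.004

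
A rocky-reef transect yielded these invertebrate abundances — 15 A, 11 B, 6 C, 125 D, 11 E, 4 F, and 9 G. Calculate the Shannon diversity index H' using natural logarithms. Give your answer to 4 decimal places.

1.1489

Total N = 15+11+6+125+11+4+9 = 181, so the proportions are 0.082873, 0.060773, 0.033149, 0.690608, 0.060773, 0.022099, 0.049724 (working shown to 6 dp, full precision carried).
Each pᵢ ln pᵢ term: 0.082873×(-2.490447)=-0.206391, 0.060773×(-2.800602)=-0.170202, 0.033149×(-3.406738)=-0.112931, 0.690608×(-0.370183)=-0.255651, 0.060773×(-2.800602)=-0.170202, 0.022099×(-3.812203)=-0.084248, 0.049724×(-3.001272)=-0.149235.
Sum = -1.148859, so H' = 1.1489.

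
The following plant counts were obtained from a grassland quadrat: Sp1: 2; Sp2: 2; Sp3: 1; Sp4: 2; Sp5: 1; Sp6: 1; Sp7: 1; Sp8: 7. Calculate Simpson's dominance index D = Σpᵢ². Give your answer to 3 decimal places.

0.225

Total N = 2+2+1+2+1+1+1+7 = 17, so the proportions are 0.11765, 0.11765, 0.05882, 0.11765, 0.05882, 0.05882, 0.05882, 0.41176 (working shown to 5 dp, full precision carried).
D = 0.11765² + 0.11765² + 0.05882² + 0.11765² + 0.05882² + 0.05882² + 0.05882² + 0.41176² = 0.01384 + 0.01384 + 0.00346 + 0.01384 + 0.00346 + 0.00346 + 0.00346 + 0.16955 = 0.22491.
To 3 decimal places, D = 0.225.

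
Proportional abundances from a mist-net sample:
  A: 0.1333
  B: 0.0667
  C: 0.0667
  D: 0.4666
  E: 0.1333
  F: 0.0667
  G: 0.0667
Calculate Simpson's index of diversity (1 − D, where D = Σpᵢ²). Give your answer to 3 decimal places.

D = 0.1333² + 0.0667² + 0.0667² + 0.4666² + 0.1333² + 0.0667² + 0.0667² = 0.01777 + 0.00445 + 0.00445 + 0.21772 + 0.01777 + 0.00445 + 0.00445 = 0.27105 (working shown to 5 dp, full precision carried).
So 1 − D = 0.72895, i.e. 0.729 to 3 decimal places.

0.729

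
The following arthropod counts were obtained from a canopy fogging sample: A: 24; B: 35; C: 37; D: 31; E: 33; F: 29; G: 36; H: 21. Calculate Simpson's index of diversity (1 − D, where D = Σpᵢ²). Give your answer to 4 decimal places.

0.8711

Total N = 24+35+37+31+33+29+36+21 = 246, so the proportions are 0.097561, 0.142276, 0.150407, 0.126016, 0.134146, 0.117886, 0.146341, 0.085366 (working shown to 6 dp, full precision carried).
D = 0.097561² + 0.142276² + 0.150407² + 0.126016² + 0.134146² + 0.117886² + 0.146341² + 0.085366² = 0.009518 + 0.020243 + 0.022622 + 0.015880 + 0.017995 + 0.013897 + 0.021416 + 0.007287 = 0.128858.
So 1 − D = 0.871142, i.e. 0.8711 to 4 decimal places.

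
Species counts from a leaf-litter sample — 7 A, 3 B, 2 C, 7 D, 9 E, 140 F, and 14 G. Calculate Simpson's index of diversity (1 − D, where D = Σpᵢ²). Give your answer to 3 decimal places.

0.397

Total N = 7+3+2+7+9+140+14 = 182, so the proportions are 0.03846, 0.01648, 0.01099, 0.03846, 0.04945, 0.76923, 0.07692 (working shown to 5 dp, full precision carried).
D = 0.03846² + 0.01648² + 0.01099² + 0.03846² + 0.04945² + 0.76923² + 0.07692² = 0.00148 + 0.00027 + 0.00012 + 0.00148 + 0.00245 + 0.59172 + 0.00592 = 0.60343.
So 1 − D = 0.39657, i.e. 0.397 to 3 decimal places.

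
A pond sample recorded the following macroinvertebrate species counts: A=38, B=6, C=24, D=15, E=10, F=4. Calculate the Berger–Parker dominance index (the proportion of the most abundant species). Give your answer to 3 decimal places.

Total N = 38+6+24+15+10+4 = 97, so the proportions are 0.39175, 0.06186, 0.24742, 0.15464, 0.10309, 0.04124 (working shown to 5 dp, full precision carried).
The largest proportion is 0.39175, i.e. d = 0.392 to 3 decimal places.

0.392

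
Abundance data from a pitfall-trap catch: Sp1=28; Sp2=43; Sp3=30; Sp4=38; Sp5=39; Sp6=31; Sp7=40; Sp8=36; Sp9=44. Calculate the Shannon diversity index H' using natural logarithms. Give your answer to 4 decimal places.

Total N = 28+43+30+38+39+31+40+36+44 = 329, so the proportions are 0.085106, 0.130699, 0.091185, 0.115502, 0.118541, 0.094225, 0.121581, 0.109422, 0.133739 (working shown to 6 dp, full precision carried).
Each pᵢ ln pᵢ term: 0.085106×(-2.463853)=-0.209690, 0.130699×(-2.034858)=-0.265954, 0.091185×(-2.394860)=-0.218376, 0.115502×(-2.158472)=-0.249307, 0.118541×(-2.132496)=-0.252788, 0.094225×(-2.362071)=-0.222566, 0.121581×(-2.107178)=-0.256192, 0.109422×(-2.212539)=-0.242102, 0.133739×(-2.011868)=-0.269064.
Sum = -2.186039, so H' = 2.1860.

2.1860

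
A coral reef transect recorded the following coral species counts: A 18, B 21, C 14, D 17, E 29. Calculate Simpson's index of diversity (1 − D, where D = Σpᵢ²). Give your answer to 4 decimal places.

Total N = 18+21+14+17+29 = 99, so the proportions are 0.181818, 0.212121, 0.141414, 0.171717, 0.292929 (working shown to 6 dp, full precision carried).
D = 0.181818² + 0.212121² + 0.141414² + 0.171717² + 0.292929² = 0.033058 + 0.044995 + 0.019998 + 0.029487 + 0.085808 = 0.213346.
So 1 − D = 0.786654, i.e. 0.7867 to 4 decimal places.

0.7867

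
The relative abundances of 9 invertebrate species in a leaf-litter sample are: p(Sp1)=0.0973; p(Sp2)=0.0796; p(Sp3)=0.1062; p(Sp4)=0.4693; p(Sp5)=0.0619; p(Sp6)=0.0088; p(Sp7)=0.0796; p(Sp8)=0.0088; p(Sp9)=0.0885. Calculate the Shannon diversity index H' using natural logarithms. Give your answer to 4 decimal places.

Each pᵢ ln pᵢ term (working shown to 6 dp, full precision carried): 0.0973×(-2.329956)=-0.226705, 0.0796×(-2.530741)=-0.201447, 0.1062×(-2.242431)=-0.238146, 0.4693×(-0.756513)=-0.355032, 0.0619×(-2.782235)=-0.172220, 0.0088×(-4.733004)=-0.041650, 0.0796×(-2.530741)=-0.201447, 0.0088×(-4.733004)=-0.041650, 0.0885×(-2.424753)=-0.214591.
Sum = -1.692888, so H' = 1.6929.

1.6929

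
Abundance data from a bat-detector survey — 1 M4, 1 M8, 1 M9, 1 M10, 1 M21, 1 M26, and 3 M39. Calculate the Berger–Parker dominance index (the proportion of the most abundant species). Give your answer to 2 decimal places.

0.33

Total N = 1+1+1+1+1+1+3 = 9, so the proportions are 0.1111, 0.1111, 0.1111, 0.1111, 0.1111, 0.1111, 0.3333 (working shown to 4 dp, full precision carried).
The largest proportion is 0.3333, i.e. d = 0.33 to 2 decimal places.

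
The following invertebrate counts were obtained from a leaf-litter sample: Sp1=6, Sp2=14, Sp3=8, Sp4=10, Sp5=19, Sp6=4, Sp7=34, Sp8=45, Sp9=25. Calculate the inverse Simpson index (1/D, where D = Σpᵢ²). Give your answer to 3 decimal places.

5.946

Total N = 6+14+8+10+19+4+34+45+25 = 165, so the proportions are 0.0363636, 0.0848485, 0.0484848, 0.0606061, 0.1151515, 0.0242424, 0.2060606, 0.2727273, 0.1515152 (working shown to 7 dp, full precision carried).
D = 0.0363636² + 0.0848485² + 0.0484848² + 0.0606061² + 0.1151515² + 0.0242424² + 0.2060606² + 0.2727273² + 0.1515152² = 0.0013223 + 0.0071993 + 0.0023508 + 0.0036731 + 0.0132599 + 0.0005877 + 0.0424610 + 0.0743802 + 0.0229568 = 0.1681910.
So 1/D = 5.94562, i.e. 5.946 to 3 decimal places.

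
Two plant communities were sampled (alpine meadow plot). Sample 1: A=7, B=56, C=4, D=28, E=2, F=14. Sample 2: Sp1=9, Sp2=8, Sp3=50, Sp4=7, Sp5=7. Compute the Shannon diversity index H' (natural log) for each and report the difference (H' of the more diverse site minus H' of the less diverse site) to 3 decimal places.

Sample 1: N=111, proportions 0.06306, 0.5045, 0.03604, 0.25225, 0.01802, 0.12613, giving H' = 1.32015 (working shown to 5 dp, full precision carried).
Sample 2: N=81, proportions 0.11111, 0.09877, 0.61728, 0.08642, 0.08642, giving H' = 1.19378.
Difference = |1.32015 − 1.19378| = 0.12637, i.e. 0.126 to 3 decimal places.

0.126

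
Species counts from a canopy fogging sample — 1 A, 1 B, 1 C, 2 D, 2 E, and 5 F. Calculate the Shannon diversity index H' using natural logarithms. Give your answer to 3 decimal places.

Total N = 1+1+1+2+2+5 = 12, so the proportions are 0.08333, 0.08333, 0.08333, 0.16667, 0.16667, 0.41667 (working shown to 5 dp, full precision carried).
Each pᵢ ln pᵢ term: 0.08333×(-2.48491)=-0.20708, 0.08333×(-2.48491)=-0.20708, 0.08333×(-2.48491)=-0.20708, 0.16667×(-1.79176)=-0.29863, 0.16667×(-1.79176)=-0.29863, 0.41667×(-0.87547)=-0.36478.
Sum = -1.58326, so H' = 1.583.

1.583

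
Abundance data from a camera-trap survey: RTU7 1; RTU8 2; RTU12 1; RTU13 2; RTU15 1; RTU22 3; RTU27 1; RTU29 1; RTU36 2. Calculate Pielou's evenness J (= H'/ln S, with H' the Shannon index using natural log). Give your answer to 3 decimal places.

Total N = 1+2+1+2+1+3+1+1+2 = 14, so the proportions are 0.07143, 0.14286, 0.07143, 0.14286, 0.07143, 0.21429, 0.07143, 0.07143, 0.14286 (working shown to 5 dp, full precision carried).
H' = −Σ pᵢ ln pᵢ = −((-0.18850) + (-0.27799) + (-0.18850) + (-0.27799) + (-0.18850) + (-0.33010) + (-0.18850) + (-0.18850) + (-0.27799)) = 2.10658.
With S = 9 species, ln S = 2.19722, so J = 2.10658/2.19722 = 0.95874, i.e. 0.959 to 3 decimal places.

0.959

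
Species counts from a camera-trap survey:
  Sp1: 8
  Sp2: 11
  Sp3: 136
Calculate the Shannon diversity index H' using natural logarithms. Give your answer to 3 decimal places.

0.455

Total N = 8+11+136 = 155, so the proportions are 0.05161, 0.07097, 0.87742 (working shown to 5 dp, full precision carried).
Each pᵢ ln pᵢ term: 0.05161×(-2.96398)=-0.15298, 0.07097×(-2.64553)=-0.18775, 0.87742×(-0.13077)=-0.11474.
Sum = -0.45547, so H' = 0.455.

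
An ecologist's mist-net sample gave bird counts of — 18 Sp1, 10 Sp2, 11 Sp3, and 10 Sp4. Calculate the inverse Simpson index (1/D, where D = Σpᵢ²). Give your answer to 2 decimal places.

Total N = 18+10+11+10 = 49, so the proportions are 0.367347, 0.204082, 0.22449, 0.204082 (working shown to 6 dp, full precision carried).
D = 0.367347² + 0.204082² + 0.22449² + 0.204082² = 0.134944 + 0.041649 + 0.050396 + 0.041649 = 0.268638.
So 1/D = 3.7225, i.e. 3.72 to 2 decimal places.

3.72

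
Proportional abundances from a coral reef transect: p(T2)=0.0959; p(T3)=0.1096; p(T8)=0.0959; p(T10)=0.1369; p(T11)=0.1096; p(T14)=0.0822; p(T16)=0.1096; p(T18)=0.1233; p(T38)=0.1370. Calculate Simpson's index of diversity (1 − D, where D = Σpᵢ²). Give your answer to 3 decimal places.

D = 0.0959² + 0.1096² + 0.0959² + 0.1369² + 0.1096² + 0.0822² + 0.1096² + 0.1233² + 0.137² = 0.00920 + 0.01201 + 0.00920 + 0.01874 + 0.01201 + 0.00676 + 0.01201 + 0.01520 + 0.01877 = 0.11390 (working shown to 5 dp, full precision carried).
So 1 − D = 0.88610, i.e. 0.886 to 3 decimal places.

0.886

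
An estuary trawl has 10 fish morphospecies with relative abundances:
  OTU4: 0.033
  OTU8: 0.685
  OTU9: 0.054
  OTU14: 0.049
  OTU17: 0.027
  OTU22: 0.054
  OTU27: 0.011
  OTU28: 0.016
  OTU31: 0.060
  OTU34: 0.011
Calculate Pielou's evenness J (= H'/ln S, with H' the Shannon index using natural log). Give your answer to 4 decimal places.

0.5500

H' = −Σ pᵢ ln pᵢ = −((-0.112571) + (-0.259160) + (-0.157614) + (-0.147781) + (-0.097522) + (-0.157614) + (-0.049608) + (-0.066163) + (-0.168805) + (-0.049608)) = 1.266446 (working shown to 6 dp, full precision carried).
With S = 10 species, ln S = 2.302585, so J = 1.266446/2.302585 = 0.550010, i.e. 0.5500 to 4 decimal places.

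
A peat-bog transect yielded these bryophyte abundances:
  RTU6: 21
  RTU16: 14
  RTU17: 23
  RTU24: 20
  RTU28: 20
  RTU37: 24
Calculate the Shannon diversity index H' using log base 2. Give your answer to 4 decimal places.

2.5660

Total N = 21+14+23+20+20+24 = 122, so the proportions are 0.172131, 0.114754, 0.188525, 0.163934, 0.163934, 0.196721 (working shown to 6 dp, full precision carried).
Each pᵢ log₂ pᵢ term: 0.172131×(-2.538420)=-0.436941, 0.114754×(-3.123382)=-0.358421, 0.188525×(-2.407175)=-0.453812, 0.163934×(-2.608809)=-0.427674, 0.163934×(-2.608809)=-0.427674, 0.196721×(-2.345775)=-0.461464.
Sum = -2.565985, so H' = 2.5660.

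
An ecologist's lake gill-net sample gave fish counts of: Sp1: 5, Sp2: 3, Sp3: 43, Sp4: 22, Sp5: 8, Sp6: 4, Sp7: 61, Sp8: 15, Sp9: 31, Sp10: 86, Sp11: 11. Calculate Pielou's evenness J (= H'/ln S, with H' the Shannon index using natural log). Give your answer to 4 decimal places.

Total N = 5+3+43+22+8+4+61+15+31+86+11 = 289, so the proportions are 0.017301, 0.010381, 0.148789, 0.076125, 0.027682, 0.013841, 0.211073, 0.051903, 0.107266, 0.297578, 0.038062 (working shown to 6 dp, full precision carried).
H' = −Σ pᵢ ln pᵢ = −((-0.070190) + (-0.047417) + (-0.283477) + (-0.196050) + (-0.099294) + (-0.059241) + (-0.328335) + (-0.153549) + (-0.239466) + (-0.360688) + (-0.124408)) = 1.962113.
With S = 11 species, ln S = 2.397895, so J = 1.962113/2.397895 = 0.818265, i.e. 0.8183 to 4 decimal places.

0.8183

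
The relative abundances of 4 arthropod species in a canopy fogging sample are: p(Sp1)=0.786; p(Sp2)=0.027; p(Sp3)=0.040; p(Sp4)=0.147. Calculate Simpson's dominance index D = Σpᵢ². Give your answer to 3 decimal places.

D = 0.786² + 0.027² + 0.04² + 0.147² = 0.61780 + 0.00073 + 0.00160 + 0.02161 = 0.64173 (working shown to 5 dp, full precision carried).
To 3 decimal places, D = 0.642.

0.642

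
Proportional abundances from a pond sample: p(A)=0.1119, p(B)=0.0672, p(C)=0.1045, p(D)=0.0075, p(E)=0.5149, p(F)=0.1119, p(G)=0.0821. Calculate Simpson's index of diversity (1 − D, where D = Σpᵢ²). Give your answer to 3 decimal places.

D = 0.1119² + 0.0672² + 0.1045² + 0.0075² + 0.5149² + 0.1119² + 0.0821² = 0.01252 + 0.00452 + 0.01092 + 0.00006 + 0.26512 + 0.01252 + 0.00674 = 0.31240 (working shown to 5 dp, full precision carried).
So 1 − D = 0.68760, i.e. 0.688 to 3 decimal places.

0.688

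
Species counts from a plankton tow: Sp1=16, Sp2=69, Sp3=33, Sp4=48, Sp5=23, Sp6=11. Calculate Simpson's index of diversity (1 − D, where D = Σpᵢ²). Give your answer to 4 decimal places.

Total N = 16+69+33+48+23+11 = 200, so the proportions are 0.08, 0.345, 0.165, 0.24, 0.115, 0.055 (working shown to 6 dp, full precision carried).
D = 0.08² + 0.345² + 0.165² + 0.24² + 0.115² + 0.055² = 0.006400 + 0.119025 + 0.027225 + 0.057600 + 0.013225 + 0.003025 = 0.226500.
So 1 − D = 0.773500, i.e. 0.7735 to 4 decimal places.

0.7735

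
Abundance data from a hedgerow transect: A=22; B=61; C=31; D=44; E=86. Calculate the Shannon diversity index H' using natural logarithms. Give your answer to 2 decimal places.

1.50

Total N = 22+61+31+44+86 = 244, so the proportions are 0.0902, 0.25, 0.127, 0.1803, 0.3525 (working shown to 4 dp, full precision carried).
Each pᵢ ln pᵢ term: 0.0902×(-2.4061)=-0.2169, 0.25×(-1.3863)=-0.3466, 0.127×(-2.0632)=-0.2621, 0.1803×(-1.7130)=-0.3089, 0.3525×(-1.0428)=-0.3676.
Sum = -1.5021, so H' = 1.50.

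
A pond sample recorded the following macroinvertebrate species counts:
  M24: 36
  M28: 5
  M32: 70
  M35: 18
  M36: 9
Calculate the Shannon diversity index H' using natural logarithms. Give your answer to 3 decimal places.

Total N = 36+5+70+18+9 = 138, so the proportions are 0.26087, 0.03623, 0.50725, 0.13043, 0.06522 (working shown to 5 dp, full precision carried).
Each pᵢ ln pᵢ term: 0.26087×(-1.34373)=-0.35054, 0.03623×(-3.31782)=-0.12021, 0.50725×(-0.67876)=-0.34430, 0.13043×(-2.03688)=-0.26568, 0.06522×(-2.73003)=-0.17805.
Sum = -1.25877, so H' = 1.259.

1.259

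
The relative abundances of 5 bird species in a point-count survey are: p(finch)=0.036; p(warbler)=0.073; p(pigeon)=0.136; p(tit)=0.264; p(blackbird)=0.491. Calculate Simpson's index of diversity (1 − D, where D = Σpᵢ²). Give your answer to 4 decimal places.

0.6641

D = 0.036² + 0.073² + 0.136² + 0.264² + 0.491² = 0.001296 + 0.005329 + 0.018496 + 0.069696 + 0.241081 = 0.335898 (working shown to 6 dp, full precision carried).
So 1 − D = 0.664102, i.e. 0.6641 to 4 decimal places.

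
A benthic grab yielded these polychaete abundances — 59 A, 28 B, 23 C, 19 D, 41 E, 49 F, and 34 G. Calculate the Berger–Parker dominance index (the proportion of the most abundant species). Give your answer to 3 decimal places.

Total N = 59+28+23+19+41+49+34 = 253, so the proportions are 0.2332, 0.11067, 0.09091, 0.0751, 0.16206, 0.19368, 0.13439 (working shown to 5 dp, full precision carried).
The largest proportion is 0.2332, i.e. d = 0.233 to 3 decimal places.

0.233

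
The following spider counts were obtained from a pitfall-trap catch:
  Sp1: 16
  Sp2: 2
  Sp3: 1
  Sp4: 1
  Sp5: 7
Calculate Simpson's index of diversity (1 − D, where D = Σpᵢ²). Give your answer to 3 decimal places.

0.573

Total N = 16+2+1+1+7 = 27, so the proportions are 0.59259, 0.07407, 0.03704, 0.03704, 0.25926 (working shown to 5 dp, full precision carried).
D = 0.59259² + 0.07407² + 0.03704² + 0.03704² + 0.25926² = 0.35117 + 0.00549 + 0.00137 + 0.00137 + 0.06722 = 0.42661.
So 1 − D = 0.57339, i.e. 0.573 to 3 decimal places.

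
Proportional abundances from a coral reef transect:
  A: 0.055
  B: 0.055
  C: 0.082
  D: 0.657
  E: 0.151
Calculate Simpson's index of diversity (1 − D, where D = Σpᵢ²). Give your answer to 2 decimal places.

0.53

D = 0.055² + 0.055² + 0.082² + 0.657² + 0.151² = 0.0030 + 0.0030 + 0.0067 + 0.4316 + 0.0228 = 0.4672 (working shown to 4 dp, full precision carried).
So 1 − D = 0.5328, i.e. 0.53 to 2 decimal places.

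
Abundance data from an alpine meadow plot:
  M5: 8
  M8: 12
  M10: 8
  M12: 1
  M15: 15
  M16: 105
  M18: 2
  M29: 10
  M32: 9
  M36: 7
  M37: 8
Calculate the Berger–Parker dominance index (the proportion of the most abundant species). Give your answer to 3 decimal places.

0.568

Total N = 8+12+8+1+15+105+2+10+9+7+8 = 185, so the proportions are 0.04324, 0.06486, 0.04324, 0.00541, 0.08108, 0.56757, 0.01081, 0.05405, 0.04865, 0.03784, 0.04324 (working shown to 5 dp, full precision carried).
The largest proportion is 0.56757, i.e. d = 0.568 to 3 decimal places.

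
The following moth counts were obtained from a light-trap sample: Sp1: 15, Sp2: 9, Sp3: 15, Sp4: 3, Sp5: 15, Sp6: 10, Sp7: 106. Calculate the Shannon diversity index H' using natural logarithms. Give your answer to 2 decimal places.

1.33

Total N = 15+9+15+3+15+10+106 = 173, so the proportions are 0.0867, 0.052, 0.0867, 0.0173, 0.0867, 0.0578, 0.6127 (working shown to 4 dp, full precision carried).
Each pᵢ ln pᵢ term: 0.0867×(-2.4452)=-0.2120, 0.052×(-2.9561)=-0.1538, 0.0867×(-2.4452)=-0.2120, 0.0173×(-4.0547)=-0.0703, 0.0867×(-2.4452)=-0.2120, 0.0578×(-2.8507)=-0.1648, 0.6127×(-0.4899)=-0.3001.
Sum = -1.3251, so H' = 1.33.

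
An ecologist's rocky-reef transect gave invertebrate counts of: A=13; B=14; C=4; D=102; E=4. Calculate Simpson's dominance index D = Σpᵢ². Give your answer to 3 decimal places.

0.575

Total N = 13+14+4+102+4 = 137, so the proportions are 0.09489, 0.10219, 0.0292, 0.74453, 0.0292 (working shown to 5 dp, full precision carried).
D = 0.09489² + 0.10219² + 0.0292² + 0.74453² + 0.0292² = 0.00900 + 0.01044 + 0.00085 + 0.55432 + 0.00085 = 0.57547.
To 3 decimal places, D = 0.575.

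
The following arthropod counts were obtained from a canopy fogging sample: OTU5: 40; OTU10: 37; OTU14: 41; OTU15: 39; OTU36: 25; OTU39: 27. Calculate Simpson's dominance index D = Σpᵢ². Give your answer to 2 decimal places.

0.17

Total N = 40+37+41+39+25+27 = 209, so the proportions are 0.1914, 0.177, 0.1962, 0.1866, 0.1196, 0.1292 (working shown to 4 dp, full precision carried).
D = 0.1914² + 0.177² + 0.1962² + 0.1866² + 0.1196² + 0.1292² = 0.0366 + 0.0313 + 0.0385 + 0.0348 + 0.0143 + 0.0167 = 0.1723.
To 2 decimal places, D = 0.17.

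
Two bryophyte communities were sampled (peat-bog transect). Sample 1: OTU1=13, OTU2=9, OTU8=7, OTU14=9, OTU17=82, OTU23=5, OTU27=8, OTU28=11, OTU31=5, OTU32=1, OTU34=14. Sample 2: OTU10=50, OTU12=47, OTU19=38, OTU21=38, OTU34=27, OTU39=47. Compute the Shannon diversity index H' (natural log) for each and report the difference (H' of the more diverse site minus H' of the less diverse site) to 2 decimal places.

Sample 1: N=164, proportions 0.0793, 0.0549, 0.0427, 0.0549, 0.5, 0.0305, 0.0488, 0.0671, 0.0305, 0.0061, 0.0854, giving H' = 1.7833 (working shown to 4 dp, full precision carried).
Sample 2: N=247, proportions 0.2024, 0.1903, 0.1538, 0.1538, 0.1093, 0.1903, giving H' = 1.7727.
Difference = |1.7833 − 1.7727| = 0.0106, i.e. 0.01 to 2 decimal places.

0.01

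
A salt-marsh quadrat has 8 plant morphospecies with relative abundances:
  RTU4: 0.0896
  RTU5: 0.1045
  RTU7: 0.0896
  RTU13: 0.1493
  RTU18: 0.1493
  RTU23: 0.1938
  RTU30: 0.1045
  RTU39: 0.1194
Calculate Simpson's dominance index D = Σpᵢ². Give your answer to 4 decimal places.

D = 0.0896² + 0.1045² + 0.0896² + 0.1493² + 0.1493² + 0.1938² + 0.1045² + 0.1194² = 0.008028 + 0.010920 + 0.008028 + 0.022290 + 0.022290 + 0.037558 + 0.010920 + 0.014256 = 0.134293 (working shown to 6 dp, full precision carried).
To 4 decimal places, D = 0.1343.

0.1343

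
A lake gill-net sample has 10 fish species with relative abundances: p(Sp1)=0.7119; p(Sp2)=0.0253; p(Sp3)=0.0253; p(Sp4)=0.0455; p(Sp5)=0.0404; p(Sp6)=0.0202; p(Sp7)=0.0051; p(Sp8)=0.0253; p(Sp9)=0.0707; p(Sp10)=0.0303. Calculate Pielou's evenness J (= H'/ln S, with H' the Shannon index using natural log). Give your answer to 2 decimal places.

H' = −Σ pᵢ ln pᵢ = −((-0.2419) + (-0.0930) + (-0.0930) + (-0.1406) + (-0.1296) + (-0.0788) + (-0.0269) + (-0.0930) + (-0.1873) + (-0.1059)) = 1.1902 (working shown to 4 dp, full precision carried).
With S = 10 species, ln S = 2.3026, so J = 1.1902/2.3026 = 0.5169, i.e. 0.52 to 2 decimal places.

0.52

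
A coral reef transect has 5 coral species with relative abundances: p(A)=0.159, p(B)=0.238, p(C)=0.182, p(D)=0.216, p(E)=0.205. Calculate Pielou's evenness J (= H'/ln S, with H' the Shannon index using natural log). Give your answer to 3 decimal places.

H' = −Σ pᵢ ln pᵢ = −((-0.29238) + (-0.34165) + (-0.31008) + (-0.33102) + (-0.32487)) = 1.59999 (working shown to 5 dp, full precision carried).
With S = 5 species, ln S = 1.60944, so J = 1.59999/1.60944 = 0.99413, i.e. 0.994 to 3 decimal places.

0.994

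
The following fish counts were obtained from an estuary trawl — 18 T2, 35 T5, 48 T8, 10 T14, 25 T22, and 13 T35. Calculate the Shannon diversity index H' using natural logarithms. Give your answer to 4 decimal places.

Total N = 18+35+48+10+25+13 = 149, so the proportions are 0.120805, 0.234899, 0.322148, 0.067114, 0.167785, 0.087248 (working shown to 6 dp, full precision carried).
Each pᵢ ln pᵢ term: 0.120805×(-2.113575)=-0.255331, 0.234899×(-1.448598)=-0.340275, 0.322148×(-1.132745)=-0.364911, 0.067114×(-2.701361)=-0.181299, 0.167785×(-1.785070)=-0.299508, 0.087248×(-2.438997)=-0.212798.
Sum = -1.654123, so H' = 1.6541.

1.6541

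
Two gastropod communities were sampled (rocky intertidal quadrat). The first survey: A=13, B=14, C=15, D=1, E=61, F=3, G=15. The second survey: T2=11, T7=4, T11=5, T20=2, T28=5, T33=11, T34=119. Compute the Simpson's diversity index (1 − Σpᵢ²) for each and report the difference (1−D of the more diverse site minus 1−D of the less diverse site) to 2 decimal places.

The first survey: N=122, proportions 0.106557, 0.114754, 0.122951, 0.008197, 0.5, 0.02459, 0.122951, giving 1−D = 0.694571 (working shown to 6 dp, full precision carried).
The second survey: N=157, proportions 0.070064, 0.025478, 0.031847, 0.012739, 0.031847, 0.070064, 0.757962, giving 1−D = 0.412836.
Difference = |0.694571 − 0.412836| = 0.281735, i.e. 0.28 to 2 decimal places.

0.28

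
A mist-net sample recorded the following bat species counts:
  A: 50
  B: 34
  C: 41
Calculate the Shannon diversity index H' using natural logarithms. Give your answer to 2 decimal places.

1.09

Total N = 50+34+41 = 125, so the proportions are 0.4, 0.272, 0.328 (working shown to 4 dp, full precision carried).
Each pᵢ ln pᵢ term: 0.4×(-0.9163)=-0.3665, 0.272×(-1.3020)=-0.3541, 0.328×(-1.1147)=-0.3656.
Sum = -1.0863, so H' = 1.09.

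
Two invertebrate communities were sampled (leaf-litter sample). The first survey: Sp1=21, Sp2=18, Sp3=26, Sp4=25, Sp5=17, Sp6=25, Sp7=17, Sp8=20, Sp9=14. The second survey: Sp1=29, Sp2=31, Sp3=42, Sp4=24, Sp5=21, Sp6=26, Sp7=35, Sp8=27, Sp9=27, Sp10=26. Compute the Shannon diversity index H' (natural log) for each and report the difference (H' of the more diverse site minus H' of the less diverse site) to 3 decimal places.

The first survey: N=183, proportions 0.11475, 0.09836, 0.14208, 0.13661, 0.0929, 0.13661, 0.0929, 0.10929, 0.0765, giving H' = 2.17776 (working shown to 5 dp, full precision carried).
The second survey: N=288, proportions 0.10069, 0.10764, 0.14583, 0.08333, 0.07292, 0.09028, 0.12153, 0.09375, 0.09375, 0.09028, giving H' = 2.28404.
Difference = |2.17776 − 2.28404| = 0.10628, i.e. 0.106 to 3 decimal places.

0.106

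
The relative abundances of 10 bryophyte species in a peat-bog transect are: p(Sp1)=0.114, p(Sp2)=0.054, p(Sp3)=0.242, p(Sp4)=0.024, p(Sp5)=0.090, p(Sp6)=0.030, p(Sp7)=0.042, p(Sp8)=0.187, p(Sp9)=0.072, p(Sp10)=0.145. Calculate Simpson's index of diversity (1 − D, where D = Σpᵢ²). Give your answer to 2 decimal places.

D = 0.114² + 0.054² + 0.242² + 0.024² + 0.09² + 0.03² + 0.042² + 0.187² + 0.072² + 0.145² = 0.0130 + 0.0029 + 0.0586 + 0.0006 + 0.0081 + 0.0009 + 0.0018 + 0.0350 + 0.0052 + 0.0210 = 0.1470 (working shown to 4 dp, full precision carried).
So 1 − D = 0.8530, i.e. 0.85 to 2 decimal places.

0.85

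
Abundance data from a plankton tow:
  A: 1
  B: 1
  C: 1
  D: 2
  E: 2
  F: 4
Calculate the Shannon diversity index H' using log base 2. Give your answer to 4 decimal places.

Total N = 1+1+1+2+2+4 = 11, so the proportions are 0.090909, 0.090909, 0.090909, 0.181818, 0.181818, 0.363636 (working shown to 6 dp, full precision carried).
Each pᵢ log₂ pᵢ term: 0.090909×(-3.459432)=-0.314494, 0.090909×(-3.459432)=-0.314494, 0.090909×(-3.459432)=-0.314494, 0.181818×(-2.459432)=-0.447169, 0.181818×(-2.459432)=-0.447169, 0.363636×(-1.459432)=-0.530702.
Sum = -2.368523, so H' = 2.3685.

2.3685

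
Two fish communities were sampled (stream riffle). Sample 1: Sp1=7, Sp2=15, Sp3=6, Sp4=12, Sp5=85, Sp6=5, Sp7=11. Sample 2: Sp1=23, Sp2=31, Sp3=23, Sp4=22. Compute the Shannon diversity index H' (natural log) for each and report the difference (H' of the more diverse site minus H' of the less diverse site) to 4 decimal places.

0.0220

Sample 1: N=141, proportions 0.049645, 0.106383, 0.042553, 0.085106, 0.602837, 0.035461, 0.078014, giving H' = 1.354001 (working shown to 6 dp, full precision carried).
Sample 2: N=99, proportions 0.232323, 0.313131, 0.232323, 0.222222, giving H' = 1.376036.
Difference = |1.354001 − 1.376036| = 0.022035, i.e. 0.0220 to 4 decimal places.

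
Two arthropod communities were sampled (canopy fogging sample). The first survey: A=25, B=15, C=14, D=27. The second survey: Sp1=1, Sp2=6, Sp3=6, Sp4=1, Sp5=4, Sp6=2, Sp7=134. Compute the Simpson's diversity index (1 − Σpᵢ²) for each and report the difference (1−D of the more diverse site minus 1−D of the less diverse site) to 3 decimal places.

0.491

The first survey: N=81, proportions 0.30864, 0.18519, 0.17284, 0.33333, giving 1−D = 0.72946 (working shown to 5 dp, full precision carried).
The second survey: N=154, proportions 0.00649, 0.03896, 0.03896, 0.00649, 0.02597, 0.01299, 0.87013, giving 1−D = 0.23891.
Difference = |0.72946 − 0.23891| = 0.49055, i.e. 0.491 to 3 decimal places.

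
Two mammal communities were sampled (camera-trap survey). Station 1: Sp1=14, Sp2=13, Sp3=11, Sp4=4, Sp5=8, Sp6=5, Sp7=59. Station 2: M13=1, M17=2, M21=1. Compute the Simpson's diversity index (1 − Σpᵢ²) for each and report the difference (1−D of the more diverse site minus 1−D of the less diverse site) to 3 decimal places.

Station 1: N=114, proportions 0.12281, 0.11404, 0.09649, 0.03509, 0.07018, 0.04386, 0.51754, giving 1−D = 0.68667 (working shown to 5 dp, full precision carried).
Station 2: N=4, proportions 0.25, 0.5, 0.25, giving 1−D = 0.62500.
Difference = |0.68667 − 0.62500| = 0.06167, i.e. 0.062 to 3 decimal places.

0.062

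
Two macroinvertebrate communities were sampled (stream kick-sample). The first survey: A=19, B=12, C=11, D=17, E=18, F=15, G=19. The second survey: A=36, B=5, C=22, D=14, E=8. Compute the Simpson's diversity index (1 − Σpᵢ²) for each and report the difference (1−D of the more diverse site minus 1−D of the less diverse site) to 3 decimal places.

The first survey: N=111, proportions 0.17117, 0.10811, 0.0991, 0.15315, 0.16216, 0.13514, 0.17117, giving 1−D = 0.85188 (working shown to 5 dp, full precision carried).
The second survey: N=85, proportions 0.42353, 0.05882, 0.25882, 0.16471, 0.09412, giving 1−D = 0.71419.
Difference = |0.85188 − 0.71419| = 0.13769, i.e. 0.138 to 3 decimal places.

0.138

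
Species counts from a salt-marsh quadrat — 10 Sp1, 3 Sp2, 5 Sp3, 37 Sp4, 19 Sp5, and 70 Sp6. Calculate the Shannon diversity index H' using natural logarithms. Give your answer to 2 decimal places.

1.35

Total N = 10+3+5+37+19+70 = 144, so the proportions are 0.0694, 0.0208, 0.0347, 0.2569, 0.1319, 0.4861 (working shown to 4 dp, full precision carried).
Each pᵢ ln pᵢ term: 0.0694×(-2.6672)=-0.1852, 0.0208×(-3.8712)=-0.0807, 0.0347×(-3.3604)=-0.1167, 0.2569×(-1.3589)=-0.3492, 0.1319×(-2.0254)=-0.2672, 0.4861×(-0.7213)=-0.3506.
Sum = -1.3496, so H' = 1.35.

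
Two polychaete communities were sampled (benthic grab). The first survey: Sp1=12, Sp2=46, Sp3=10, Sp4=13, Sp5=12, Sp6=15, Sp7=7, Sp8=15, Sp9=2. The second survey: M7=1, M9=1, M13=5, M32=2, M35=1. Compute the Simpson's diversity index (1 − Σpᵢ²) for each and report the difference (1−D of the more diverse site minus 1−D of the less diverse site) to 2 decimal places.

The first survey: N=132, proportions 0.0909, 0.3485, 0.0758, 0.0985, 0.0909, 0.1136, 0.053, 0.1136, 0.0152, giving 1−D = 0.8177 (working shown to 4 dp, full precision carried).
The second survey: N=10, proportions 0.1, 0.1, 0.5, 0.2, 0.1, giving 1−D = 0.6800.
Difference = |0.8177 − 0.6800| = 0.1377, i.e. 0.14 to 2 decimal places.

0.14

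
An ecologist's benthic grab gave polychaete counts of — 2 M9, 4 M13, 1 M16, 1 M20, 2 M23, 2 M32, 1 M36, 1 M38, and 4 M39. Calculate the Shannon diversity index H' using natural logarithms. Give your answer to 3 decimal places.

Total N = 2+4+1+1+2+2+1+1+4 = 18, so the proportions are 0.11111, 0.22222, 0.05556, 0.05556, 0.11111, 0.11111, 0.05556, 0.05556, 0.22222 (working shown to 5 dp, full precision carried).
Each pᵢ ln pᵢ term: 0.11111×(-2.19722)=-0.24414, 0.22222×(-1.50408)=-0.33424, 0.05556×(-2.89037)=-0.16058, 0.05556×(-2.89037)=-0.16058, 0.11111×(-2.19722)=-0.24414, 0.11111×(-2.19722)=-0.24414, 0.05556×(-2.89037)=-0.16058, 0.05556×(-2.89037)=-0.16058, 0.22222×(-1.50408)=-0.33424.
Sum = -2.04319, so H' = 2.043.

2.043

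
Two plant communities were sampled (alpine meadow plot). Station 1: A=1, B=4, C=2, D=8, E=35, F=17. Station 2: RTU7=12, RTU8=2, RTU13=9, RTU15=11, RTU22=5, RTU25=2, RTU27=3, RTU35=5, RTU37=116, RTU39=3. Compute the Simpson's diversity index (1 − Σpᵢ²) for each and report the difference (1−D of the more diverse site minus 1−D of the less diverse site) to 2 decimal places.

0.14

Station 1: N=67, proportions 0.0149, 0.0597, 0.0299, 0.1194, 0.5224, 0.2537, giving 1−D = 0.6438 (working shown to 4 dp, full precision carried).
Station 2: N=168, proportions 0.0714, 0.0119, 0.0536, 0.0655, 0.0298, 0.0119, 0.0179, 0.0298, 0.6905, 0.0179, giving 1−D = 0.5083.
Difference = |0.6438 − 0.5083| = 0.1355, i.e. 0.14 to 2 decimal places.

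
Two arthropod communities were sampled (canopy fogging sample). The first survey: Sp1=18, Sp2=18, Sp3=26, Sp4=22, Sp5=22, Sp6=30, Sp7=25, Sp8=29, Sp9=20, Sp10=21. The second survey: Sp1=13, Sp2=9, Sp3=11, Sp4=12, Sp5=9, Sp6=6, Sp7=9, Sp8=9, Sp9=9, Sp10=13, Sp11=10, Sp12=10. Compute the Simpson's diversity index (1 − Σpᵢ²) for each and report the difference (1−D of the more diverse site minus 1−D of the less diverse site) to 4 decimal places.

0.0167

The first survey: N=231, proportions 0.077922, 0.077922, 0.112554, 0.095238, 0.095238, 0.12987, 0.108225, 0.125541, 0.08658, 0.090909, giving 1−D = 0.896947 (working shown to 6 dp, full precision carried).
The second survey: N=120, proportions 0.108333, 0.075, 0.091667, 0.1, 0.075, 0.05, 0.075, 0.075, 0.075, 0.108333, 0.083333, 0.083333, giving 1−D = 0.913611.
Difference = |0.896947 − 0.913611| = 0.016664, i.e. 0.0167 to 4 decimal places.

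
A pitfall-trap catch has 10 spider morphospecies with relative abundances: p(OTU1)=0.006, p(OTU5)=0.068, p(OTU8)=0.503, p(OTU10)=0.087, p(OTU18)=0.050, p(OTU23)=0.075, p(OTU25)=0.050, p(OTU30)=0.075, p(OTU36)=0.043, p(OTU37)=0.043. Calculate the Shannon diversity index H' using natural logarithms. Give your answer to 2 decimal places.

Each pᵢ ln pᵢ term (working shown to 4 dp, full precision carried): 0.006×(-5.1160)=-0.0307, 0.068×(-2.6882)=-0.1828, 0.503×(-0.6872)=-0.3456, 0.087×(-2.4418)=-0.2124, 0.05×(-2.9957)=-0.1498, 0.075×(-2.5903)=-0.1943, 0.05×(-2.9957)=-0.1498, 0.075×(-2.5903)=-0.1943, 0.043×(-3.1466)=-0.1353, 0.043×(-3.1466)=-0.1353.
Sum = -1.7303, so H' = 1.73.

1.73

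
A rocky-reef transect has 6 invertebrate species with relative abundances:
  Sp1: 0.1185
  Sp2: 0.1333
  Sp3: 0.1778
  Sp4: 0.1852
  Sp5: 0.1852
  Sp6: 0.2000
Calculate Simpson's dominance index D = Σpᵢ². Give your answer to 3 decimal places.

0.172

D = 0.1185² + 0.1333² + 0.1778² + 0.1852² + 0.1852² + 0.2² = 0.01404 + 0.01777 + 0.03161 + 0.03430 + 0.03430 + 0.04000 = 0.17202 (working shown to 5 dp, full precision carried).
To 3 decimal places, D = 0.172.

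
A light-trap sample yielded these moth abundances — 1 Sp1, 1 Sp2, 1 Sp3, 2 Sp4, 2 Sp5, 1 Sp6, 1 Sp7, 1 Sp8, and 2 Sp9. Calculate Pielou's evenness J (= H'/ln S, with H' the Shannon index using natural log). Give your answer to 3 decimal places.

Total N = 1+1+1+2+2+1+1+1+2 = 12, so the proportions are 0.08333, 0.08333, 0.08333, 0.16667, 0.16667, 0.08333, 0.08333, 0.08333, 0.16667 (working shown to 5 dp, full precision carried).
H' = −Σ pᵢ ln pᵢ = −((-0.20708) + (-0.20708) + (-0.20708) + (-0.29863) + (-0.29863) + (-0.20708) + (-0.20708) + (-0.20708) + (-0.29863)) = 2.13833.
With S = 9 species, ln S = 2.19722, so J = 2.13833/2.19722 = 0.97320, i.e. 0.973 to 3 decimal places.

0.973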